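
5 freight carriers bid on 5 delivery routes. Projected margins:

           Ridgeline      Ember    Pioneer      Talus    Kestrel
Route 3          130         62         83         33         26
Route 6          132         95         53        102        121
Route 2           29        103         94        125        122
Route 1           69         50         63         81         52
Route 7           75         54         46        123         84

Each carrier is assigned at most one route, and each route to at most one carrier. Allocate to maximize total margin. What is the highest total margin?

Treat this as an assignment problem: match each carrier to one route.
Optimal: Ridgeline→Route 3 ($130k), Ember→Route 2 ($103k), Pioneer→Route 1 ($63k), Talus→Route 7 ($123k), Kestrel→Route 6 ($121k) — total 130+103+63+123+121 = $540k.
Next-best assignment: Ridgeline→Route 3, Ember→Route 6, Pioneer→Route 1, Talus→Route 7, Kestrel→Route 2 = $533k.
Swapping Ridgeline↔Pioneer (Ridgeline→Route 1 $69k, Pioneer→Route 3 $83k) loses 41.
Checked against all permutations: $540k is optimal.

Maximum total: $540k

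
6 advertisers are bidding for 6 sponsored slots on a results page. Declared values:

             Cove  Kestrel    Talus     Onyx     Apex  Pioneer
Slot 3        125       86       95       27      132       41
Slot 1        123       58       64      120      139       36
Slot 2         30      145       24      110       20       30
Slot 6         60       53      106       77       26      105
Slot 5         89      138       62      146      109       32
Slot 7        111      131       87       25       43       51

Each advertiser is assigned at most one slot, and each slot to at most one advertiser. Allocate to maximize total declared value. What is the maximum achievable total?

Maximum total: $747

This is a one-to-one assignment (maximum-weight bipartite matching).
Optimal: Cove→Slot 3 ($125), Kestrel→Slot 2 ($145), Talus→Slot 7 ($87), Onyx→Slot 5 ($146), Apex→Slot 1 ($139), Pioneer→Slot 6 ($105) — total 125+145+87+146+139+105 = $747.
Next-best assignment: Cove→Slot 7, Kestrel→Slot 2, Talus→Slot 3, Onyx→Slot 5, Apex→Slot 1, Pioneer→Slot 6 = $741.
Every other assignment is strictly worse.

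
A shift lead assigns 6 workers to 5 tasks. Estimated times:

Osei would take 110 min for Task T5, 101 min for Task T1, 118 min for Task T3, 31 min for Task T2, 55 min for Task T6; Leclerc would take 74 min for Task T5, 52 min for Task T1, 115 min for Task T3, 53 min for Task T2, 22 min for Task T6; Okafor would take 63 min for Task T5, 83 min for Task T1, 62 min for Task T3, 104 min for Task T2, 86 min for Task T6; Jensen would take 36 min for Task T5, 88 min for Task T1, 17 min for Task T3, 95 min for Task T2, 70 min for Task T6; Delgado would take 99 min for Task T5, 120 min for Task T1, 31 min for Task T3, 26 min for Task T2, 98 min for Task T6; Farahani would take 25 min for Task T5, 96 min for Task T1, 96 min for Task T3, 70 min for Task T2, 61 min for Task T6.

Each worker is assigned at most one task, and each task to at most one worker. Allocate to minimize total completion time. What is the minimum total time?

Min total: 173 min

This is the linear assignment problem.
Optimal: Farahani→Task T5 (25 min), Okafor→Task T1 (83 min), Jensen→Task T3 (17 min), Delgado→Task T2 (26 min), Leclerc→Task T6 (22 min) — total 25+83+17+26+22 = 173 min.
Next-best assignment: Farahani→Task T5, Leclerc→Task T1, Jensen→Task T3, Delgado→Task T2, Osei→Task T6 = 175 min.
Swapping Okafor↔Farahani (Okafor→Task T5 63 min, Farahani→Task T1 96 min) adds 51.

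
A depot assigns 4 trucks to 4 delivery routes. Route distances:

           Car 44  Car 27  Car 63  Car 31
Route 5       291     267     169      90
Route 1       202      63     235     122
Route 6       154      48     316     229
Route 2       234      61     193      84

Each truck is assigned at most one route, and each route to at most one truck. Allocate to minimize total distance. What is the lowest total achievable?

Minimum total: 470 km

This is a one-to-one assignment (minimum-cost bipartite matching).
Optimal: Car 44→Route 6 (154 km), Car 27→Route 1 (63 km), Car 63→Route 5 (169 km), Car 31→Route 2 (84 km) — total 154+63+169+84 = 470 km.
Next-best assignment: Car 44→Route 6, Car 27→Route 1, Car 63→Route 2, Car 31→Route 5 = 500 km.
No other one-to-one assignment undercuts 470 km.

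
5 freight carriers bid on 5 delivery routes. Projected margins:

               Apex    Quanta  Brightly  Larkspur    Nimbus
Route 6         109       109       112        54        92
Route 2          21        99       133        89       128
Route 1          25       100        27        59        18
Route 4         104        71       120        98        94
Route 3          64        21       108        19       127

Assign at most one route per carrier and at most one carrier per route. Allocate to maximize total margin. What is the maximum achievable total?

Max total: $567k

Optimal: Apex→Route 6 ($109k), Quanta→Route 1 ($100k), Brightly→Route 2 ($133k), Larkspur→Route 4 ($98k), Nimbus→Route 3 ($127k) — total 109+100+133+98+127 = $567k.
Column-greedy (each route in turn goes to its best remaining carrier) gives $463k, worse by 104.
Next-best assignment: Apex→Route 6, Quanta→Route 1, Brightly→Route 4, Larkspur→Route 2, Nimbus→Route 3 = $545k.
No other one-to-one assignment exceeds $567k.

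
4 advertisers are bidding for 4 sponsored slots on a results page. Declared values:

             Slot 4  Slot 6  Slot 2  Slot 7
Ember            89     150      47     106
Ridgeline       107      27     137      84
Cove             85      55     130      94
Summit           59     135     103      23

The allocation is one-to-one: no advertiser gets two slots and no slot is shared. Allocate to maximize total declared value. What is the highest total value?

Optimal: Ember→Slot 7 ($106), Ridgeline→Slot 4 ($107), Cove→Slot 2 ($130), Summit→Slot 6 ($135) — total 106+107+130+135 = $478.
Column-greedy (each slot in turn goes to its best remaining advertiser) gives $410, worse by 68.
Next-best assignment: Ember→Slot 7, Ridgeline→Slot 2, Cove→Slot 4, Summit→Slot 6 = $463.
Swapping Ridgeline↔Ember (Ridgeline→Slot 7 $84, Ember→Slot 4 $89) loses 40.

Max total: $478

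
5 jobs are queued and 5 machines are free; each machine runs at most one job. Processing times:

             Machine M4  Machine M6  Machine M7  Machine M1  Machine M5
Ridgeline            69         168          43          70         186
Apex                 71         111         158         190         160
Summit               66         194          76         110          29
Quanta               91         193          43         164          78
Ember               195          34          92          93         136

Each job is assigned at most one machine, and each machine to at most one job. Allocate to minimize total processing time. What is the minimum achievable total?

Optimal: Ridgeline→Machine M1 (70 min), Apex→Machine M4 (71 min), Summit→Machine M5 (29 min), Quanta→Machine M7 (43 min), Ember→Machine M6 (34 min) — total 70+71+29+43+34 = 247 min.
Column-greedy (each machine in turn goes to its cheapest remaining job) gives 467 min, worse by 220.
Next-best assignment: Ridgeline→Machine M1, Apex→Machine M4, Summit→Machine M7, Quanta→Machine M5, Ember→Machine M6 = 329 min.

Min total: 247 min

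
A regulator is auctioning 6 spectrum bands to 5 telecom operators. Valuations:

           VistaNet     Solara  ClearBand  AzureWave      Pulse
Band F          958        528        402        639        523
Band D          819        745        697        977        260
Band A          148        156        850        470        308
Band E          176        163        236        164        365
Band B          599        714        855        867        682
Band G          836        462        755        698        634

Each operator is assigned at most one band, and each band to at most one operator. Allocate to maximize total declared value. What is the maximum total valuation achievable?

Treat this as an assignment problem: match each operator to one band.
Optimal: VistaNet→Band F ($958M), Solara→Band B ($714M), ClearBand→Band A ($850M), AzureWave→Band D ($977M), Pulse→Band G ($634M) — total 958+714+850+977+634 = $4133M.
Row-greedy (each operator in turn takes its best remaining band) gives $3621M, worse by 512.
Next-best assignment: VistaNet→Band F, Solara→Band D, ClearBand→Band A, AzureWave→Band B, Pulse→Band G = $4054M.

Max total: $4133M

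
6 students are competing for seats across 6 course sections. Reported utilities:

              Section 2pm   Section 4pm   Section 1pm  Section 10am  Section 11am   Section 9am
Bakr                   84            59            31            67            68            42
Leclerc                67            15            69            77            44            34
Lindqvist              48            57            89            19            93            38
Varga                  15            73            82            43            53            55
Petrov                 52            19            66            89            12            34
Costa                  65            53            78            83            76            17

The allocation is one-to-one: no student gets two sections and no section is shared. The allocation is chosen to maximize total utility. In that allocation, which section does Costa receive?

Costa receives Section 1pm.

Optimal: Bakr→Section 2pm (84 points), Leclerc→Section 9am (34 points), Lindqvist→Section 11am (93 points), Varga→Section 4pm (73 points), Petrov→Section 10am (89 points), Costa→Section 1pm (78 points) — total 84+34+93+73+89+78 = 451 points.
Column-greedy (each section in turn goes to its best remaining student) gives 445 points, worse by 6.
Next-best assignment: Bakr→Section 2pm, Leclerc→Section 9am, Lindqvist→Section 1pm, Varga→Section 4pm, Petrov→Section 10am, Costa→Section 11am = 445 points.
Checked against all permutations: 451 points is optimal.
Costa's own top section is Section 10am (83 points), but forcing Costa→Section 10am and reassigning the rest optimally gives only 436 points — worse by 15.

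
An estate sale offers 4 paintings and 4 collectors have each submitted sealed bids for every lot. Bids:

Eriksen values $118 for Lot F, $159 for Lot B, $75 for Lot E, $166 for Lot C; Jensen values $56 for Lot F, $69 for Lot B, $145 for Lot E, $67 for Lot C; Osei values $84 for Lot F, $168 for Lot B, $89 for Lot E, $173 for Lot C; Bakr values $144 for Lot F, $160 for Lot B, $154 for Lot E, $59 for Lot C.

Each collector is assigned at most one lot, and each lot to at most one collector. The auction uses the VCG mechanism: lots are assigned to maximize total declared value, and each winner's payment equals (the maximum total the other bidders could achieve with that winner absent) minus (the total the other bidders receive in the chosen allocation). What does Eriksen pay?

Efficient allocation: Eriksen→Lot C ($166), Jensen→Lot E ($145), Osei→Lot B ($168), Bakr→Lot F ($144); total welfare W = $623.
Eriksen receives Lot C at value $166, so the others get W − 166 = $457.
Without Eriksen: best allocation of the remaining 3 bidders over all 4 lots is Jensen→Lot E ($145), Osei→Lot C ($173), Bakr→Lot B ($160), total $478.
VCG payment = (others' best without Eriksen) − (others' welfare with Eriksen) = 478 − 457 = $21.

Eriksen pays $21.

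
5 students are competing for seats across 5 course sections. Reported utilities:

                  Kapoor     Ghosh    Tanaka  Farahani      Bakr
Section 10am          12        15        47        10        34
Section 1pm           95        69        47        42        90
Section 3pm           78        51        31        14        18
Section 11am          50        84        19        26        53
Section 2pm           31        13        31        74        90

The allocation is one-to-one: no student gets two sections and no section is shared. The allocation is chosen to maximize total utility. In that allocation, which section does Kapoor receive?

Kapoor receives Section 3pm.

Treat this as an assignment problem: match each student to one section.
Optimal: Kapoor→Section 3pm (78 points), Ghosh→Section 11am (84 points), Tanaka→Section 10am (47 points), Farahani→Section 2pm (74 points), Bakr→Section 1pm (90 points) — total 78+84+47+74+90 = 373 points.
Column-greedy (each section in turn goes to its best remaining student) gives 320 points, worse by 53.
Next-best assignment: Kapoor→Section 3pm, Ghosh→Section 11am, Tanaka→Section 10am, Farahani→Section 1pm, Bakr→Section 2pm = 341 points.
Checked against all permutations: 373 points is optimal.
Kapoor's own top section is Section 1pm (95 points), but forcing Kapoor→Section 1pm and reassigning the rest optimally gives only 330 points — worse by 43.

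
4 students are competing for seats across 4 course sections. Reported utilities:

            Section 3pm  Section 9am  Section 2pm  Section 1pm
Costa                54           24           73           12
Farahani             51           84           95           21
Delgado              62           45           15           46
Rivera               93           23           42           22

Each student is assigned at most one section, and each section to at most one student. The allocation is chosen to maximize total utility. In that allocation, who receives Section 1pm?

This is a one-to-one assignment (maximum-weight bipartite matching).
Optimal: Costa→Section 2pm (73 points), Farahani→Section 9am (84 points), Delgado→Section 1pm (46 points), Rivera→Section 3pm (93 points) — total 73+84+46+93 = 296 points.
Delgado's own top section is Section 3pm (62 points), but forcing Delgado→Section 3pm and reassigning the rest optimally gives only 241 points — worse by 55.

Delgado receives Section 1pm.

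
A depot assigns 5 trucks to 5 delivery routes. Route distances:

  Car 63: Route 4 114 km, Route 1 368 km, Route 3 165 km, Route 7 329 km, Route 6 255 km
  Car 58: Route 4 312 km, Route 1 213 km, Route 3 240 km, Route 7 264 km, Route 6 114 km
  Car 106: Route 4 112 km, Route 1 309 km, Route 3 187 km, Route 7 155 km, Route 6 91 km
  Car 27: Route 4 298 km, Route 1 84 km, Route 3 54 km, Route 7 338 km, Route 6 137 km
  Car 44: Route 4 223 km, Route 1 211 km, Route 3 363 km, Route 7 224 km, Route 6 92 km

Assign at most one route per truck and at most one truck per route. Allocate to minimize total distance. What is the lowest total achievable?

Minimum total: 628 km

Optimal: Car 63→Route 4 (114 km), Car 58→Route 1 (213 km), Car 106→Route 7 (155 km), Car 27→Route 3 (54 km), Car 44→Route 6 (92 km) — total 114+213+155+54+92 = 628 km.
Min-entry greedy (repeatedly take the single cheapest remaining cell) gives 734 km, worse by 106.
Swapping Car 58↔Car 27 (Car 58→Route 3 240 km, Car 27→Route 1 84 km) adds 57.
No other one-to-one assignment undercuts 628 km.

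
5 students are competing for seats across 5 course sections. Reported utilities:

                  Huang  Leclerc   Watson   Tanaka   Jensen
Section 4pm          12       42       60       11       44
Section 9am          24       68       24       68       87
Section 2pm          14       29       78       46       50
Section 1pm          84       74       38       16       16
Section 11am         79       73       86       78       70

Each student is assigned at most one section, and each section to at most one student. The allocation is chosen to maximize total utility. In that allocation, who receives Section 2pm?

Optimal: Huang→Section 1pm (84 points), Leclerc→Section 4pm (42 points), Watson→Section 2pm (78 points), Tanaka→Section 11am (78 points), Jensen→Section 9am (87 points) — total 84+42+78+78+87 = 369 points.
Row-greedy (each student in turn takes its best remaining section) gives 347 points, worse by 22.
Swapping Leclerc↔Jensen (Leclerc→Section 9am 68 points, Jensen→Section 4pm 44 points) loses 17.
Watson's own top section is Section 11am (86 points), but forcing Watson→Section 11am and reassigning the rest optimally gives only 345 points — worse by 24.

Watson receives Section 2pm.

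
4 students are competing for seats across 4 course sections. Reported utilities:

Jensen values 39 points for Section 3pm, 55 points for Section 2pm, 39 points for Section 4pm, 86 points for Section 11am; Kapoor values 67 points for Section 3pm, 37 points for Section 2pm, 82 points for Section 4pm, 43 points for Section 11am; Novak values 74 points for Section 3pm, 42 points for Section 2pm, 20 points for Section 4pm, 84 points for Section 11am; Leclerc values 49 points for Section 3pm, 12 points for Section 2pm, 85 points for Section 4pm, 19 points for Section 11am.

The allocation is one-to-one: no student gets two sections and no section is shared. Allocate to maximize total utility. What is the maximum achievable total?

Maximum total: 291 points

Optimal: Jensen→Section 2pm (55 points), Kapoor→Section 3pm (67 points), Novak→Section 11am (84 points), Leclerc→Section 4pm (85 points) — total 55+67+84+85 = 291 points.
Max-entry greedy (repeatedly take the single best remaining cell) gives 282 points, worse by 9.
Next-best assignment: Jensen→Section 11am, Kapoor→Section 2pm, Novak→Section 3pm, Leclerc→Section 4pm = 282 points.
Every other assignment is strictly worse.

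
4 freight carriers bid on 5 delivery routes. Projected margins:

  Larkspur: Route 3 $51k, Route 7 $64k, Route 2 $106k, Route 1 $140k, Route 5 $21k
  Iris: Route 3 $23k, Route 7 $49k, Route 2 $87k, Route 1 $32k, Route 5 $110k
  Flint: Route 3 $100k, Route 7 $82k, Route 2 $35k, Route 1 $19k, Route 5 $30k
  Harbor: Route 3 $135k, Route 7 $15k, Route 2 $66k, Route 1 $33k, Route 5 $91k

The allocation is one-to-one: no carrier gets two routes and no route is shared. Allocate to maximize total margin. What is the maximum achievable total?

Optimal: Larkspur→Route 1 ($140k), Iris→Route 5 ($110k), Flint→Route 7 ($82k), Harbor→Route 3 ($135k) — total 140+110+82+135 = $467k.
Row-greedy (each carrier in turn takes its best remaining route) gives $416k, worse by 51.
Next-best assignment: Larkspur→Route 1, Iris→Route 2, Flint→Route 7, Harbor→Route 3 = $444k.
No other one-to-one assignment exceeds $467k.

Max total: $467k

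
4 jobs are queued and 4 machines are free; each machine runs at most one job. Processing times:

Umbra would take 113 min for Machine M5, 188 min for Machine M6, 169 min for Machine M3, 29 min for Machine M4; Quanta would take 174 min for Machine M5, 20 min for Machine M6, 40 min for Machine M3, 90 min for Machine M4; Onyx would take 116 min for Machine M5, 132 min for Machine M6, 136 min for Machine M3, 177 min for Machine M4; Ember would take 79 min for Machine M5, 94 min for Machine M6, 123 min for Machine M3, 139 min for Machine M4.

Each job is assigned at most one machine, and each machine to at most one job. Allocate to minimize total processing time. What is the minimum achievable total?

Minimum total: 264 min

Optimal: Umbra→Machine M4 (29 min), Quanta→Machine M6 (20 min), Onyx→Machine M3 (136 min), Ember→Machine M5 (79 min) — total 29+20+136+79 = 264 min.
Swapping Umbra↔Onyx (Umbra→Machine M3 169 min, Onyx→Machine M4 177 min) adds 181.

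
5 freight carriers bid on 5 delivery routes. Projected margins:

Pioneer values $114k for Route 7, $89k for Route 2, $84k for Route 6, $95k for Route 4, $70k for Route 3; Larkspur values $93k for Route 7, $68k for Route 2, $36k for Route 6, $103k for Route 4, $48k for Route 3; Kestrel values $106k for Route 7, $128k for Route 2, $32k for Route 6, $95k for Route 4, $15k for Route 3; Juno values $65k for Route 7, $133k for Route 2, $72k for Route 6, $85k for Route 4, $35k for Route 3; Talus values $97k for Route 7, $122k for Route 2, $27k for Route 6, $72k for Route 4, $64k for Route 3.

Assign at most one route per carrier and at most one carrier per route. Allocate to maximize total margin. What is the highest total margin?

Max total: $490k

Optimal: Pioneer→Route 6 ($84k), Larkspur→Route 4 ($103k), Kestrel→Route 7 ($106k), Juno→Route 2 ($133k), Talus→Route 3 ($64k) — total 84+103+106+133+64 = $490k.
Max-entry greedy (repeatedly take the single best remaining cell) gives $446k, worse by 44.
Checked against all permutations: $490k is optimal.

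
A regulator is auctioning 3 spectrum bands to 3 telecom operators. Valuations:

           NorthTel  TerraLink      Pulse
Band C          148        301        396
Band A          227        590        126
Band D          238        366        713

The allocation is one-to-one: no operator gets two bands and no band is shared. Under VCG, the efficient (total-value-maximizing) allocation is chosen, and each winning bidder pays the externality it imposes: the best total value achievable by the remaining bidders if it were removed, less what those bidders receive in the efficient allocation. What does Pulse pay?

Efficient allocation: NorthTel→Band C ($148M), TerraLink→Band A ($590M), Pulse→Band D ($713M); total welfare W = $1451M.
Pulse receives Band D at value $713M, so the others get W − 713 = $738M.
Without Pulse: best allocation of the remaining 2 bidders over all 3 bands is NorthTel→Band D ($238M), TerraLink→Band A ($590M), total $828M.
VCG payment = (others' best without Pulse) − (others' welfare with Pulse) = 828 − 738 = $90M.

Pulse pays $90M.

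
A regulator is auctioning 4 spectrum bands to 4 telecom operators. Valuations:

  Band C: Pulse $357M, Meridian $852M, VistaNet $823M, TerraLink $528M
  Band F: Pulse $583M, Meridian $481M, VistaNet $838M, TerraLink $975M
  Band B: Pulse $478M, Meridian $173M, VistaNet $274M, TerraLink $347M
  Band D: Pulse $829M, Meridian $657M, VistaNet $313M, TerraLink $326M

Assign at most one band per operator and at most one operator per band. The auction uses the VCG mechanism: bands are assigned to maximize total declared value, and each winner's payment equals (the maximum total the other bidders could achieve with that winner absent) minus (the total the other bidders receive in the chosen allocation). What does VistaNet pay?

Efficient allocation: Pulse→Band B ($478M), Meridian→Band D ($657M), VistaNet→Band C ($823M), TerraLink→Band F ($975M); total welfare W = $2933M.
VistaNet receives Band C at value $823M, so the others get W − 823 = $2110M.
Without VistaNet: best allocation of the remaining 3 bidders over all 4 bands is Pulse→Band D ($829M), Meridian→Band C ($852M), TerraLink→Band F ($975M), total $2656M.
VCG payment = (others' best without VistaNet) − (others' welfare with VistaNet) = 2656 − 2110 = $546M.

VistaNet pays $546M.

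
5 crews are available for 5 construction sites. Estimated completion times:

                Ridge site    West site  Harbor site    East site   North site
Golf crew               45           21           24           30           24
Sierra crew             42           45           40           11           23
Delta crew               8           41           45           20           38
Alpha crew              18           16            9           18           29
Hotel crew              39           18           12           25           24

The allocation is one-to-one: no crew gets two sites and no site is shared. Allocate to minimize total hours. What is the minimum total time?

Min total: 70 hours

Optimal: Golf crew→North site (24 hours), Sierra crew→East site (11 hours), Delta crew→Ridge site (8 hours), Alpha crew→Harbor site (9 hours), Hotel crew→West site (18 hours) — total 24+11+8+9+18 = 70 hours.
Row-greedy (each crew in turn takes its cheapest remaining site) gives 73 hours, worse by 3.
Swapping Hotel crew↔Alpha crew (Hotel crew→Harbor site 12 hours, Alpha crew→West site 16 hours) adds 1.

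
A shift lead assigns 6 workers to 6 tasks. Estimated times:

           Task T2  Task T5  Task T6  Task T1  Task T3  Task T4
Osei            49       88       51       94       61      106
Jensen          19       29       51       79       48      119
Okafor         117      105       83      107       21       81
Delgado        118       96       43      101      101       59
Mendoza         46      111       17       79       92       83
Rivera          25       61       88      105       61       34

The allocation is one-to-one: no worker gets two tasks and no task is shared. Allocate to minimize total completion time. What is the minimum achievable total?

Optimal: Osei→Task T1 (94 min), Jensen→Task T5 (29 min), Okafor→Task T3 (21 min), Delgado→Task T4 (59 min), Mendoza→Task T6 (17 min), Rivera→Task T2 (25 min) — total 94+29+21+59+17+25 = 245 min.
Column-greedy (each task in turn goes to its cheapest remaining worker) gives 271 min, worse by 26.
Swapping Rivera↔Jensen (Rivera→Task T5 61 min, Jensen→Task T2 19 min) adds 26.
Every other assignment is strictly worse.

Min total: 245 min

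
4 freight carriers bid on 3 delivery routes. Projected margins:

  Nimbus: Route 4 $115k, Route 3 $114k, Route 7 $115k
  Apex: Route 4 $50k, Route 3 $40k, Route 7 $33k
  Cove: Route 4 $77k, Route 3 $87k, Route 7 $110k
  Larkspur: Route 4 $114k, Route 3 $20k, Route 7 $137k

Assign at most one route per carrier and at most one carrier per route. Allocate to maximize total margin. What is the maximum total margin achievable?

Maximum total: $339k

This is a one-to-one assignment (maximum-weight bipartite matching).
Optimal: Nimbus→Route 4 ($115k), Cove→Route 3 ($87k), Larkspur→Route 7 ($137k) — total 115+87+137 = $339k.
Row-greedy (each carrier in turn takes its best remaining route) gives $265k, worse by 74.
Next-best assignment: Larkspur→Route 4, Nimbus→Route 3, Cove→Route 7 = $338k.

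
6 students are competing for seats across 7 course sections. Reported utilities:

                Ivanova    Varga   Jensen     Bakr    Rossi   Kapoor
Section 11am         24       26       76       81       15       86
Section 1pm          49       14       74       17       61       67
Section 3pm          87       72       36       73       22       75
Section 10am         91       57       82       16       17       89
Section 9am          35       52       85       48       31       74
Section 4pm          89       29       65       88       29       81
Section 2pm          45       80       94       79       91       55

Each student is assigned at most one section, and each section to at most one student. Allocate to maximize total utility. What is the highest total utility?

Max total: 513 points

Optimal: Ivanova→Section 10am (91 points), Varga→Section 3pm (72 points), Jensen→Section 9am (85 points), Bakr→Section 4pm (88 points), Rossi→Section 2pm (91 points), Kapoor→Section 11am (86 points) — total 91+72+85+88+91+86 = 513 points.
Max-entry greedy (repeatedly take the single best remaining cell) gives 492 points, worse by 21.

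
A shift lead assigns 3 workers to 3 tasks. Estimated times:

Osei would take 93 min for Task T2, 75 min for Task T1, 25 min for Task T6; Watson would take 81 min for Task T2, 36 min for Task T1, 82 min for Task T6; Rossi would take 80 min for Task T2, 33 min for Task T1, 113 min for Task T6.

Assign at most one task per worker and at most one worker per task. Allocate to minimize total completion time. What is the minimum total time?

Optimal: Osei→Task T6 (25 min), Watson→Task T2 (81 min), Rossi→Task T1 (33 min) — total 25+81+33 = 139 min.
Row-greedy (each worker in turn takes its cheapest remaining task) gives 141 min, worse by 2.
No other one-to-one assignment undercuts 139 min.

Min total: 139 min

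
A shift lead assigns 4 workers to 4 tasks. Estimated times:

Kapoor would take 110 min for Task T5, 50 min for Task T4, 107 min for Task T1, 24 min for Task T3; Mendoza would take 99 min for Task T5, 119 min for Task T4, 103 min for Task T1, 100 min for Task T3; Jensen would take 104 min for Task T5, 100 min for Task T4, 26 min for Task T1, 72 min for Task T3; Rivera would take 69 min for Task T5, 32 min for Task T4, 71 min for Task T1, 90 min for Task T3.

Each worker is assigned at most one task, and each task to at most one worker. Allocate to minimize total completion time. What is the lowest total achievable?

Optimal: Kapoor→Task T3 (24 min), Mendoza→Task T5 (99 min), Jensen→Task T1 (26 min), Rivera→Task T4 (32 min) — total 24+99+26+32 = 181 min.
Column-greedy (each task in turn goes to its cheapest remaining worker) gives 245 min, worse by 64.
Swapping Jensen↔Mendoza (Jensen→Task T5 104 min, Mendoza→Task T1 103 min) adds 82.

Minimum total: 181 min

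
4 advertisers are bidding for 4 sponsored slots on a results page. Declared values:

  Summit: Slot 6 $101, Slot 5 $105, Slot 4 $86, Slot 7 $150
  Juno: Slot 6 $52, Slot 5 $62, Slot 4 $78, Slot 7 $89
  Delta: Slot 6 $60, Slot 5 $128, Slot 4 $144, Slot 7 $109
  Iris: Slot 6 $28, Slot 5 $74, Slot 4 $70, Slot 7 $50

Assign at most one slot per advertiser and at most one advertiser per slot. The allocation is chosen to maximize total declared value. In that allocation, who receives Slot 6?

Optimal: Summit→Slot 7 ($150), Juno→Slot 6 ($52), Delta→Slot 4 ($144), Iris→Slot 5 ($74) — total 150+52+144+74 = $420.
Row-greedy (each advertiser in turn takes its best remaining slot) gives $384, worse by 36.
No other one-to-one assignment exceeds $420.
Juno's own top slot is Slot 7 ($89), but forcing Juno→Slot 7 and reassigning the rest optimally gives only $408 — worse by 12.

Juno receives Slot 6.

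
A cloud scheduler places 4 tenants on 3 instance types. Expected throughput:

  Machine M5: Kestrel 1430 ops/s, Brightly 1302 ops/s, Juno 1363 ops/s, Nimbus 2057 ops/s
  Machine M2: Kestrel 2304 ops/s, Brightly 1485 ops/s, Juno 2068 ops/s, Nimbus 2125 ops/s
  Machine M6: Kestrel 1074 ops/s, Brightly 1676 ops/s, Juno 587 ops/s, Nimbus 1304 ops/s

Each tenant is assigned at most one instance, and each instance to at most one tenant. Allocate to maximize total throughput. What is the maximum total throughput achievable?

Optimal: Nimbus→Machine M5 (2057 ops/s), Kestrel→Machine M2 (2304 ops/s), Brightly→Machine M6 (1676 ops/s) — total 2057+2304+1676 = 6037 ops/s.
Row-greedy (each tenant in turn takes its best remaining instance) gives 5343 ops/s, worse by 694.
No other one-to-one assignment exceeds 6037 ops/s.

Max total: 6037 ops/s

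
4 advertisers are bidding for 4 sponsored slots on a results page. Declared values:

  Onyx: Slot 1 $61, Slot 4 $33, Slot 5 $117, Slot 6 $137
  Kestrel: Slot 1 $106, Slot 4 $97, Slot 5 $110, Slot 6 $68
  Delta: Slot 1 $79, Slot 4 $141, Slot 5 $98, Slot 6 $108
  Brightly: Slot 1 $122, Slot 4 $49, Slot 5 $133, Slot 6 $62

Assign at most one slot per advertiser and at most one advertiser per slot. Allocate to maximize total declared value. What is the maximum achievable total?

This is the linear assignment problem.
Optimal: Onyx→Slot 6 ($137), Kestrel→Slot 1 ($106), Delta→Slot 4 ($141), Brightly→Slot 5 ($133) — total 137+106+141+133 = $517.
Row-greedy (each advertiser in turn takes its best remaining slot) gives $510, worse by 7.
Next-best assignment: Onyx→Slot 6, Kestrel→Slot 5, Delta→Slot 4, Brightly→Slot 1 = $510.
Swapping Delta↔Onyx (Delta→Slot 6 $108, Onyx→Slot 4 $33) loses 137.

Max total: $517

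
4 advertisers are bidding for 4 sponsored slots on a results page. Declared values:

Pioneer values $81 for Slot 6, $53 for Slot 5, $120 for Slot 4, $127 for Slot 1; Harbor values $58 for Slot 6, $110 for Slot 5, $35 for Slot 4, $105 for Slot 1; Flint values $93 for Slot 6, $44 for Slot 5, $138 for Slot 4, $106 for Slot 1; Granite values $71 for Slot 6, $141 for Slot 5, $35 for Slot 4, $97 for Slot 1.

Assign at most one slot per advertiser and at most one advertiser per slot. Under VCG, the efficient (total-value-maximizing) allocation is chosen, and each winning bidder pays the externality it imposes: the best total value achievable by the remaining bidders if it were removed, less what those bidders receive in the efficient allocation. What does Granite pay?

Granite pays $51.

Efficient allocation: Pioneer→Slot 6 ($81), Harbor→Slot 1 ($105), Flint→Slot 4 ($138), Granite→Slot 5 ($141); total welfare W = $465.
Granite receives Slot 5 at value $141, so the others get W − 141 = $324.
Without Granite: best allocation of the remaining 3 bidders over all 4 slots is Pioneer→Slot 1 ($127), Harbor→Slot 5 ($110), Flint→Slot 4 ($138), total $375.
VCG payment = (others' best without Granite) − (others' welfare with Granite) = 375 − 324 = $51.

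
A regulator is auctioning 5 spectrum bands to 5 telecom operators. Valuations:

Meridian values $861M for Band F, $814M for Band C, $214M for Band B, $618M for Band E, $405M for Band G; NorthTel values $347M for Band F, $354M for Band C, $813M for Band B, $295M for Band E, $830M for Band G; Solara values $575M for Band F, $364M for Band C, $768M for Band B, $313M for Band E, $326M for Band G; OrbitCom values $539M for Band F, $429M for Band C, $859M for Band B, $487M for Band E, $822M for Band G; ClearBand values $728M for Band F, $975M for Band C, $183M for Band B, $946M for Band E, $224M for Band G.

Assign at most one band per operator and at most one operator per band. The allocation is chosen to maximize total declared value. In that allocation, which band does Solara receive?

Optimal: Meridian→Band C ($814M), NorthTel→Band G ($830M), Solara→Band F ($575M), OrbitCom→Band B ($859M), ClearBand→Band E ($946M) — total 814+830+575+859+946 = $4024M.
Column-greedy (each band in turn goes to its best remaining operator) gives $3838M, worse by 186.
Swapping ClearBand↔NorthTel (ClearBand→Band G $224M, NorthTel→Band E $295M) loses 1257.
Solara's own top band is Band B ($768M), but forcing Solara→Band B and reassigning the rest optimally gives only $3921M — worse by 103.

Solara receives Band F.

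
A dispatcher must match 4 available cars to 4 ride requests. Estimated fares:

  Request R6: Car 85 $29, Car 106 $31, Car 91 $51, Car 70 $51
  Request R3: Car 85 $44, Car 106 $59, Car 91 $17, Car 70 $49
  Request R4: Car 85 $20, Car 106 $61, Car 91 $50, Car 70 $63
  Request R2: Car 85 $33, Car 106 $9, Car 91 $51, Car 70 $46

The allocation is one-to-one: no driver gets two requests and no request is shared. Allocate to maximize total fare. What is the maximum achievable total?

Max total: $207

Optimal: Car 85→Request R3 ($44), Car 106→Request R4 ($61), Car 91→Request R2 ($51), Car 70→Request R6 ($51) — total 44+61+51+51 = $207.
Max-entry greedy (repeatedly take the single best remaining cell) gives $206, worse by 1.
Every other assignment is strictly worse.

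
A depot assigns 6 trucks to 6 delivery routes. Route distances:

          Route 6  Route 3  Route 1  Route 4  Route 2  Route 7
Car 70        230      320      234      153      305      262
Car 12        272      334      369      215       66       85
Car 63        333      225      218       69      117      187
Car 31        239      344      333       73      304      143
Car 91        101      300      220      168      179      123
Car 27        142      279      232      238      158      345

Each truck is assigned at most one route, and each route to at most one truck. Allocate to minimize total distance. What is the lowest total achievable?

This is the linear assignment problem.
Optimal: Car 70→Route 1 (234 km), Car 12→Route 2 (66 km), Car 63→Route 3 (225 km), Car 31→Route 4 (73 km), Car 91→Route 7 (123 km), Car 27→Route 6 (142 km) — total 234+66+225+73+123+142 = 863 km.
Min-entry greedy (repeatedly take the single cheapest remaining cell) gives 931 km, worse by 68.
Next-best assignment: Car 70→Route 1, Car 12→Route 7, Car 63→Route 3, Car 31→Route 4, Car 91→Route 6, Car 27→Route 2 = 876 km.
Checked against all permutations: 863 km is optimal.

Min total: 863 km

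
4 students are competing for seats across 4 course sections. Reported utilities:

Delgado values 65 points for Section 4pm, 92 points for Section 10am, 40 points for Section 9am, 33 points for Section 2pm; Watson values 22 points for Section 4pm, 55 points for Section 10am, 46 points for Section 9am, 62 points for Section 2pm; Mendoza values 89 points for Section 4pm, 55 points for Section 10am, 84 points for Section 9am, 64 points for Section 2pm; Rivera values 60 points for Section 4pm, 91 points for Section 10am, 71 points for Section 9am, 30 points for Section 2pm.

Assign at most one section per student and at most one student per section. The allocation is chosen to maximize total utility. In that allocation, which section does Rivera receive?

Rivera receives Section 9am.

Optimal: Delgado→Section 10am (92 points), Watson→Section 2pm (62 points), Mendoza→Section 4pm (89 points), Rivera→Section 9am (71 points) — total 92+62+89+71 = 314 points.
Swapping Rivera↔Delgado (Rivera→Section 10am 91 points, Delgado→Section 9am 40 points) loses 32.
Every other assignment is strictly worse.
Rivera's own top section is Section 10am (91 points), but forcing Rivera→Section 10am and reassigning the rest optimally gives only 302 points — worse by 12.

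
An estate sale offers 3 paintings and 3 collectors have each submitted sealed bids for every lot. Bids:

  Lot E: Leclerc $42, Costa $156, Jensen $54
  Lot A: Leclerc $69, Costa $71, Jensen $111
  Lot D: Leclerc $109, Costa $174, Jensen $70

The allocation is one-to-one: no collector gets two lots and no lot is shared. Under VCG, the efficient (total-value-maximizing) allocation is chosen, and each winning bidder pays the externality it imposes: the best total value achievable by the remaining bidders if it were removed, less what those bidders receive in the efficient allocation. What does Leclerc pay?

Leclerc pays $18.

Efficient allocation: Leclerc→Lot D ($109), Costa→Lot E ($156), Jensen→Lot A ($111); total welfare W = $376.
Leclerc receives Lot D at value $109, so the others get W − 109 = $267.
Without Leclerc: best allocation of the remaining 2 bidders over all 3 lots is Costa→Lot D ($174), Jensen→Lot A ($111), total $285.
VCG payment = (others' best without Leclerc) − (others' welfare with Leclerc) = 285 − 267 = $18.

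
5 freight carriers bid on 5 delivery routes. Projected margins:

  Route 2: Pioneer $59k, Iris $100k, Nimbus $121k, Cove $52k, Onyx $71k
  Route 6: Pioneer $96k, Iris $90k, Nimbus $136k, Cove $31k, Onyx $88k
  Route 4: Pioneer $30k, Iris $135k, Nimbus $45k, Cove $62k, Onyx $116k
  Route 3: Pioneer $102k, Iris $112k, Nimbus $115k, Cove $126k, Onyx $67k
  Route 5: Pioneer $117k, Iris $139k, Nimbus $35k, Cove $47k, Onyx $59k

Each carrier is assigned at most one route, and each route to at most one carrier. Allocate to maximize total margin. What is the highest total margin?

Optimal: Pioneer→Route 6 ($96k), Iris→Route 5 ($139k), Nimbus→Route 2 ($121k), Cove→Route 3 ($126k), Onyx→Route 4 ($116k) — total 96+139+121+126+116 = $598k.
Row-greedy (each carrier in turn takes its best remaining route) gives $585k, worse by 13.
Next-best assignment: Pioneer→Route 5, Iris→Route 2, Nimbus→Route 6, Cove→Route 3, Onyx→Route 4 = $595k.
Swapping Nimbus↔Cove (Nimbus→Route 3 $115k, Cove→Route 2 $52k) loses 80.

Maximum total: $598k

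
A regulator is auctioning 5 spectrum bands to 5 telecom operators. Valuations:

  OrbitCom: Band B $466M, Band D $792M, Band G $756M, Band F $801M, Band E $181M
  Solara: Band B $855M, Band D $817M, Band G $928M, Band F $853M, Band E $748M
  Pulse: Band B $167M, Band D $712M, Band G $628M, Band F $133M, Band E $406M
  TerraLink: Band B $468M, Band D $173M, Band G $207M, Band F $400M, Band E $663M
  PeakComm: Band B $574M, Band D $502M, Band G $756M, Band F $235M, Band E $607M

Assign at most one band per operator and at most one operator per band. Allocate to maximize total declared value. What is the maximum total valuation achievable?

Maximum total: $3787M

Optimal: OrbitCom→Band F ($801M), Solara→Band B ($855M), Pulse→Band D ($712M), TerraLink→Band E ($663M), PeakComm→Band G ($756M) — total 801+855+712+663+756 = $3787M.
Next-best assignment: OrbitCom→Band F, Solara→Band G, Pulse→Band D, TerraLink→Band E, PeakComm→Band B = $3678M.
Checked against all permutations: $3787M is optimal.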